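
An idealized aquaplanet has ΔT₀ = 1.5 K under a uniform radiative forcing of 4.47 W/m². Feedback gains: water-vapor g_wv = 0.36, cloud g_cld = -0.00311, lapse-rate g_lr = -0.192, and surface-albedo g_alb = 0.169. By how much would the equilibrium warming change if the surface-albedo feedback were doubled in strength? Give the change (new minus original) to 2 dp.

Original: g = 0.33389, ΔT = 1.5/(1−0.33389) = 2.2519 K.
With doubled surface-albedo: g' = 0.50289, ΔT' = 1.5/(1−0.50289) = 3.0174 K.
Change = 3.0174 − 2.2519 = 0.77 K.

0.77 K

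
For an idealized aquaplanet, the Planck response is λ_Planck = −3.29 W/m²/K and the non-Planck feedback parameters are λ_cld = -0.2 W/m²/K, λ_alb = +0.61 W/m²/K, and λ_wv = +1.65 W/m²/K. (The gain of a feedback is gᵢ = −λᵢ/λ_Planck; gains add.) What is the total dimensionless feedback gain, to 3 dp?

Convert to gains: g_cld = -0.2/3.29 = -0.06079; g_alb = 0.61/3.29 = 0.1854; g_wv = 1.65/3.29 = 0.5015.
Total gain g = 0.62611.

0.626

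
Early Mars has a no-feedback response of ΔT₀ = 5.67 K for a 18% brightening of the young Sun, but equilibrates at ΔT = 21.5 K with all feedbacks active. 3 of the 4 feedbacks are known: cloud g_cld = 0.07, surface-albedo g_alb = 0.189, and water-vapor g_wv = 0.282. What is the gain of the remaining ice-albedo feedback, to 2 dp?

0.20

Amplification A = ΔT/ΔT₀ = 21.5/5.67 = 3.792.
Total gain g = 1 − 1/A = 1 − 1/3.792 = 0.7363.
Known gains sum to 0.07 + 0.189 + 0.282 = 0.541.
g_ice = 0.7363 − 0.541 = 0.20.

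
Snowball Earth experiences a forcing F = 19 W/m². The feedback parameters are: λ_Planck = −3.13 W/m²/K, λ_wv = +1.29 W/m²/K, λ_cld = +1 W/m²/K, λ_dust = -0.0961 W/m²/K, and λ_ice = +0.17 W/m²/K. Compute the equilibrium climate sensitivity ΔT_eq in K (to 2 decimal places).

Net feedback parameter λ = (−3.13) + (+1.29) + (+1) + (-0.0961) + (+0.17) = -0.7661 W/m²/K.
ΔT = −F/λ = −19/(-0.7661) = 24.80 K.

24.80 K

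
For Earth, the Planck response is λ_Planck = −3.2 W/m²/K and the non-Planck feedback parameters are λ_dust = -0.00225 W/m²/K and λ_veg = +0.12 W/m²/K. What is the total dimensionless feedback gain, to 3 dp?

Convert to gains: g_dust = -0.00225/3.2 = -0.000703; g_veg = 0.12/3.2 = 0.0375.
Total gain g = 0.036797.

0.037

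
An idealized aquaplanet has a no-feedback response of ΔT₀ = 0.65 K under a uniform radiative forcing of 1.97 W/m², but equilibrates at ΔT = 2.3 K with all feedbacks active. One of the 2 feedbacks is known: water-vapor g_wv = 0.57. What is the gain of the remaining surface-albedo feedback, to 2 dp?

0.15

Amplification A = ΔT/ΔT₀ = 2.3/0.65 = 3.538.
Total gain g = 1 − 1/A = 1 − 1/3.538 = 0.7174.
The known gain is 0.57.
g_alb = 0.7174 − 0.57 = 0.15.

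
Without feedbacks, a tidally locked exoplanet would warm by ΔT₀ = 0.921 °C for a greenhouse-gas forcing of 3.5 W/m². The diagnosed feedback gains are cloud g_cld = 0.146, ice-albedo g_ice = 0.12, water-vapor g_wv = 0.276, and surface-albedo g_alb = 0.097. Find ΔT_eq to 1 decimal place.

2.6 °C

Total gain g = 0.146 + 0.12 + 0.276 + 0.097 = 0.639.
Amplification A = 1/(1 − 0.639) = 2.77.
ΔT = 0.921 × 2.77 = 2.6 °C.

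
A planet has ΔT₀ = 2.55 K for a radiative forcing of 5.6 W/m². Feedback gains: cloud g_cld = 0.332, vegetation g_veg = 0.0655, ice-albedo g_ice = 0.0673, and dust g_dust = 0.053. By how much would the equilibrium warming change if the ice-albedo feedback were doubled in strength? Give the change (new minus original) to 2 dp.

Original: g = 0.5178, ΔT = 2.55/(1−0.5178) = 5.2883 K.
With doubled ice-albedo: g' = 0.5851, ΔT' = 2.55/(1−0.5851) = 6.1461 K.
Change = 6.1461 − 5.2883 = 0.86 K.

0.86 K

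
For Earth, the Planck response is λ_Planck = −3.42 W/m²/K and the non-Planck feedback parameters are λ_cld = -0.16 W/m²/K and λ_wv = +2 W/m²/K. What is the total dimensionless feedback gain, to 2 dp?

Convert to gains: g_cld = -0.16/3.42 = -0.04678; g_wv = 2/3.42 = 0.5848.
Total gain g = 0.53802.

0.54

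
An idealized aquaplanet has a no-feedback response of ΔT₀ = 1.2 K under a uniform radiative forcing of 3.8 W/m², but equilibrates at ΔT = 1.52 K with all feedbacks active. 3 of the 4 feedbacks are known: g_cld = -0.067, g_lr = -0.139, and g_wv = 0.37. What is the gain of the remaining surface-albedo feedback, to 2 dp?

0.05

Amplification A = ΔT/ΔT₀ = 1.52/1.2 = 1.267.
Total gain g = 1 − 1/A = 1 − 1/1.267 = 0.2107.
Known gains sum to -0.067 − 0.139 + 0.37 = 0.164.
g_alb = 0.2107 − 0.164 = 0.05.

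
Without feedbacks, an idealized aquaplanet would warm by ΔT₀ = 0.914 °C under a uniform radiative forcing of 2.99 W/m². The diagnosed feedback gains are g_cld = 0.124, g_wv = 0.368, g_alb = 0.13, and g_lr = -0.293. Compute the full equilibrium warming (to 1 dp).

Total gain g = 0.124 + 0.368 + 0.13 − 0.293 = 0.329.
Amplification A = 1/(1 − 0.329) = 1.49.
ΔT = 0.914 × 1.49 = 1.4 °C.

1.4 °C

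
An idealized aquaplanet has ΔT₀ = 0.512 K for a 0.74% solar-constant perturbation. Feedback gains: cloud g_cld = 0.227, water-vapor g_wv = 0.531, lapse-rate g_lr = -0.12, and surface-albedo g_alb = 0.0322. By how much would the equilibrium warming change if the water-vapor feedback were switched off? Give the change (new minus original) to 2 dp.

Original: g = 0.6702, ΔT = 0.512/(1−0.6702) = 1.5525 K.
Without water-vapor: g' = 0.1392, ΔT' = 0.512/(1−0.1392) = 0.5948 K.
Change = 0.5948 − 1.5525 = -0.96 K.

-0.96 K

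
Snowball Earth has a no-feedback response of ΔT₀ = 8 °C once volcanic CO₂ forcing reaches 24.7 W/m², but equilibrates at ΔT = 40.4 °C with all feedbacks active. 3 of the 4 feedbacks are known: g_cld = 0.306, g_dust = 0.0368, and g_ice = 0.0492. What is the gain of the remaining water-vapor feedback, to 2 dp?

Amplification A = ΔT/ΔT₀ = 40.4/8 = 5.05.
Total gain g = 1 − 1/A = 1 − 1/5.05 = 0.802.
Known gains sum to 0.306 + 0.0368 + 0.0492 = 0.392.
g_wv = 0.802 − 0.392 = 0.41.

0.41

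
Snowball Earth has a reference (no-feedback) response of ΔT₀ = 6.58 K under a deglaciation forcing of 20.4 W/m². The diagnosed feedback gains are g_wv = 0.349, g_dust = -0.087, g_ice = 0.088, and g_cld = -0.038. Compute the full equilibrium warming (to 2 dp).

9.56 K

Total gain g = 0.349 − 0.087 + 0.088 − 0.038 = 0.312.
Amplification A = 1/(1 − 0.312) = 1.453.
ΔT = 6.58 × 1.453 = 9.56 K.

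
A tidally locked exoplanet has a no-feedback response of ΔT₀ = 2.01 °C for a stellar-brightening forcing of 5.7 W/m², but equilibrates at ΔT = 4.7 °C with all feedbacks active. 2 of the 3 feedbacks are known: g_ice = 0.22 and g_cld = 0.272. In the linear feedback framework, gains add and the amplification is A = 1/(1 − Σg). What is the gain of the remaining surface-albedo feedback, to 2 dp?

0.08

Amplification A = ΔT/ΔT₀ = 4.7/2.01 = 2.338.
Total gain g = 1 − 1/A = 1 − 1/2.338 = 0.5723.
Known gains sum to 0.22 + 0.272 = 0.492.
g_alb = 0.5723 − 0.492 = 0.08.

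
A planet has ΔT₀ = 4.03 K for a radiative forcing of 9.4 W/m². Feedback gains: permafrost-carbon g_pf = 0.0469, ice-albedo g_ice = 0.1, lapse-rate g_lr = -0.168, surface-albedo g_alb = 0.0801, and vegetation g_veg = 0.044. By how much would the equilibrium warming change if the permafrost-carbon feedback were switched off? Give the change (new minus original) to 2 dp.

Original: g = 0.103, ΔT = 4.03/(1−0.103) = 4.4928 K.
Without permafrost-carbon: g' = 0.0561, ΔT' = 4.03/(1−0.0561) = 4.2695 K.
Change = 4.2695 − 4.4928 = -0.22 K.

-0.22 K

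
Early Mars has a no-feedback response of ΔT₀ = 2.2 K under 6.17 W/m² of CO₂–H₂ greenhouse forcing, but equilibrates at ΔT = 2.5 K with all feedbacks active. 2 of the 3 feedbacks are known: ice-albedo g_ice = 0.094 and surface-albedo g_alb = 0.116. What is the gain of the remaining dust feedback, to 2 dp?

Amplification A = ΔT/ΔT₀ = 2.5/2.2 = 1.136.
Total gain g = 1 − 1/A = 1 − 1/1.136 = 0.1197.
Known gains sum to 0.094 + 0.116 = 0.21.
g_dust = 0.1197 − 0.21 = -0.09.

-0.09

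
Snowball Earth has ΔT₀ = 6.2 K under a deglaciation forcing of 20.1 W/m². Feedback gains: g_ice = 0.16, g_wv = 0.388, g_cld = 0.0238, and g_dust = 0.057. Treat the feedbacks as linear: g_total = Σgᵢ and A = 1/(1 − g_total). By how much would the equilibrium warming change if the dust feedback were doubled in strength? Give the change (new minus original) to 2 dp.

Original: g = 0.6288, ΔT = 6.2/(1−0.6288) = 16.7026 K.
With doubled dust: g' = 0.6858, ΔT' = 6.2/(1−0.6858) = 19.7327 K.
Change = 19.7327 − 16.7026 = 3.03 K.

3.03 K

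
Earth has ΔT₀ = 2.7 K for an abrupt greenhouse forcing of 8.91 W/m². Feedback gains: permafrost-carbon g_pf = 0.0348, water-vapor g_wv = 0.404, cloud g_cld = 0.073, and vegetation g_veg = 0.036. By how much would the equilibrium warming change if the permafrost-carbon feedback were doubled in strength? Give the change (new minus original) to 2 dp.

0.50 K

Original: g = 0.5478, ΔT = 2.7/(1−0.5478) = 5.9708 K.
With doubled permafrost-carbon: g' = 0.5826, ΔT' = 2.7/(1−0.5826) = 6.4686 K.
Change = 6.4686 − 5.9708 = 0.50 K.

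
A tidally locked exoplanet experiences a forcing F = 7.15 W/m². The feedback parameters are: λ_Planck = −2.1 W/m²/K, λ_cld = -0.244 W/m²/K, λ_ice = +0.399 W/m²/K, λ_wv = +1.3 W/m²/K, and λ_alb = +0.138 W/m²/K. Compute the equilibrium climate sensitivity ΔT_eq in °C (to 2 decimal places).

14.10 °C

Net feedback parameter λ = (−2.1) + (-0.244) + (+0.399) + (+1.3) + (+0.138) = -0.507 W/m²/K.
ΔT = −F/λ = −7.15/(-0.507) = 14.10 °C.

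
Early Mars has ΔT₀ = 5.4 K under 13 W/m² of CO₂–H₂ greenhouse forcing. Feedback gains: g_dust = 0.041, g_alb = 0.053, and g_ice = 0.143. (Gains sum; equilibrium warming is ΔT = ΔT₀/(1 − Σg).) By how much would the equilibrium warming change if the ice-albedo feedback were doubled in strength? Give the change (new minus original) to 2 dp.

Original: g = 0.237, ΔT = 5.4/(1−0.237) = 7.0773 K.
With doubled ice-albedo: g' = 0.38, ΔT' = 5.4/(1−0.38) = 8.7097 K.
Change = 8.7097 − 7.0773 = 1.63 K.

1.63 K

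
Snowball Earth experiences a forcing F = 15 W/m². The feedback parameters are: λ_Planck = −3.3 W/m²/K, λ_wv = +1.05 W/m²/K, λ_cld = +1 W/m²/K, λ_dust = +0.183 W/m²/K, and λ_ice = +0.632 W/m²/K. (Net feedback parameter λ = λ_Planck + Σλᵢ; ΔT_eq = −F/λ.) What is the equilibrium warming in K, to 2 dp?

34.48 K

Net feedback parameter λ = (−3.3) + (+1.05) + (+1) + (+0.183) + (+0.632) = -0.435 W/m²/K.
ΔT = −F/λ = −15/(-0.435) = 34.48 K.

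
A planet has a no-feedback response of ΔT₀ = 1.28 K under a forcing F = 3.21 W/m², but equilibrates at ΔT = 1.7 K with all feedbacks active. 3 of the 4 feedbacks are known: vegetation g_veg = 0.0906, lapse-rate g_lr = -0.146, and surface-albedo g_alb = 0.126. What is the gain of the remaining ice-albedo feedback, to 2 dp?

0.18

Amplification A = ΔT/ΔT₀ = 1.7/1.28 = 1.328.
Total gain g = 1 − 1/A = 1 − 1/1.328 = 0.247.
Known gains sum to 0.0906 − 0.146 + 0.126 = 0.0706.
g_ice = 0.247 − 0.0706 = 0.18.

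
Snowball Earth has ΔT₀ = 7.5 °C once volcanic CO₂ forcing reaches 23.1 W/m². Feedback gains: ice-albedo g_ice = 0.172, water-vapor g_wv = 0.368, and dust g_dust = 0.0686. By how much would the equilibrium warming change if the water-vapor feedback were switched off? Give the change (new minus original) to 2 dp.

-9.29 °C

Original: g = 0.6086, ΔT = 7.5/(1−0.6086) = 19.1620 °C.
Without water-vapor: g' = 0.2406, ΔT' = 7.5/(1−0.2406) = 9.8762 °C.
Change = 9.8762 − 19.1620 = -9.29 °C.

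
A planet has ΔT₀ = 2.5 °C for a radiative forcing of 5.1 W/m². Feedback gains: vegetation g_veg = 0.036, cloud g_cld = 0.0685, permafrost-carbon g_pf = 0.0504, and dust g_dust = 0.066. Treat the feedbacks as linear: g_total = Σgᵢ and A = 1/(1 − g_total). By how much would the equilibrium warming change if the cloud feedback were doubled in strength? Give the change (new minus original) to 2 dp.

0.31 °C

Original: g = 0.2209, ΔT = 2.5/(1−0.2209) = 3.2088 °C.
With doubled cloud: g' = 0.2894, ΔT' = 2.5/(1−0.2894) = 3.5182 °C.
Change = 3.5182 − 3.2088 = 0.31 °C.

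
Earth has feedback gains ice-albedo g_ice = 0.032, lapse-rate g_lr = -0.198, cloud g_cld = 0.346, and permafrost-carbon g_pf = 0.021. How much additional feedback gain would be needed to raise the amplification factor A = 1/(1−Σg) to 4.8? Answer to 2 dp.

Current total gain = 0.201.
Target gain for A = 4.8: g* = 1 − 1/4.8 = 0.7917.
Additional gain needed = 0.7917 − 0.201 = 0.59.

0.59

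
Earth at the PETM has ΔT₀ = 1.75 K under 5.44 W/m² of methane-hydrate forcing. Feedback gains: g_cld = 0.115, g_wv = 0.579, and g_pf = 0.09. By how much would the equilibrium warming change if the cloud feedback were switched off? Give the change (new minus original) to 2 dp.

-2.81 K

Original: g = 0.784, ΔT = 1.75/(1−0.784) = 8.1019 K.
Without cloud: g' = 0.669, ΔT' = 1.75/(1−0.669) = 5.2870 K.
Change = 5.2870 − 8.1019 = -2.81 K.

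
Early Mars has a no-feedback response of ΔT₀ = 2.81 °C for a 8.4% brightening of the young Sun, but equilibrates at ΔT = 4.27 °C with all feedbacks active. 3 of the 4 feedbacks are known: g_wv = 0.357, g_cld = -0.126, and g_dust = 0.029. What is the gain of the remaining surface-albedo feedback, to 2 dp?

Amplification A = ΔT/ΔT₀ = 4.27/2.81 = 1.52.
Total gain g = 1 − 1/A = 1 − 1/1.52 = 0.3421.
Known gains sum to 0.357 − 0.126 + 0.029 = 0.26.
g_alb = 0.3421 − 0.26 = 0.08.

0.08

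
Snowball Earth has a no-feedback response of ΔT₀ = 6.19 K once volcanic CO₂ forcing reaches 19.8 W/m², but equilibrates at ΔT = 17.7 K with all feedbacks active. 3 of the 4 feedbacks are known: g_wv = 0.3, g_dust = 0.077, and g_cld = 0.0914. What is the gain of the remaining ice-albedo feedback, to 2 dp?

Amplification A = ΔT/ΔT₀ = 17.7/6.19 = 2.859.
Total gain g = 1 − 1/A = 1 − 1/2.859 = 0.6502.
Known gains sum to 0.3 + 0.077 + 0.0914 = 0.4684.
g_ice = 0.6502 − 0.4684 = 0.18.

0.18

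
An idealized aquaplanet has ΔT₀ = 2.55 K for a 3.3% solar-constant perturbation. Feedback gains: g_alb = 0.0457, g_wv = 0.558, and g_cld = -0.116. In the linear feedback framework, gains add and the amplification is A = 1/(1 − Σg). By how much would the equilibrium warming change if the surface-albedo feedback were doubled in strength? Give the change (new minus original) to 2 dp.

Original: g = 0.4877, ΔT = 2.55/(1−0.4877) = 4.9776 K.
With doubled surface-albedo: g' = 0.5334, ΔT' = 2.55/(1−0.5334) = 5.4651 K.
Change = 5.4651 − 4.9776 = 0.49 K.

0.49 K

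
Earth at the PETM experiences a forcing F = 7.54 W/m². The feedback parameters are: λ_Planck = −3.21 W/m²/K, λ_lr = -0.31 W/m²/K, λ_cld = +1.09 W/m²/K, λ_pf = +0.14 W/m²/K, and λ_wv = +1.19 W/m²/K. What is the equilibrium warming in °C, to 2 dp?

6.85 °C

Net feedback parameter λ = (−3.21) + (-0.31) + (+1.09) + (+0.14) + (+1.19) = -1.1 W/m²/K.
ΔT = −F/λ = −7.54/(-1.1) = 6.85 °C.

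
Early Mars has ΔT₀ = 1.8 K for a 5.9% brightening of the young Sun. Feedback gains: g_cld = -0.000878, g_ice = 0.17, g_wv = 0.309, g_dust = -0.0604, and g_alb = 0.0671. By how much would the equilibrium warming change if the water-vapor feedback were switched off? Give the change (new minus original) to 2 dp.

-1.31 K

Original: g = 0.484822, ΔT = 1.8/(1−0.484822) = 3.4939 K.
Without water-vapor: g' = 0.175822, ΔT' = 1.8/(1−0.175822) = 2.1840 K.
Change = 2.1840 − 3.4939 = -1.31 K.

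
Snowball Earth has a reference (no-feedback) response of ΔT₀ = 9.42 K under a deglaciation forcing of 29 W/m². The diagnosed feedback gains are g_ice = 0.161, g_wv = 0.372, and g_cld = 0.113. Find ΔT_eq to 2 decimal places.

26.61 K

Total gain g = 0.161 + 0.372 + 0.113 = 0.646.
Amplification A = 1/(1 − 0.646) = 2.825.
ΔT = 9.42 × 2.825 = 26.61 K.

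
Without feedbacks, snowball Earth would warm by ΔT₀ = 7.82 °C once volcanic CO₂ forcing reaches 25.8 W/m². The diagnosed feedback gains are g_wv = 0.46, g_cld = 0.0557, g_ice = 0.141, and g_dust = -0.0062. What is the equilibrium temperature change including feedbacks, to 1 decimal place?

22.4 °C

Total gain g = 0.46 + 0.0557 + 0.141 − 0.0062 = 0.6505.
Amplification A = 1/(1 − 0.6505) = 2.861.
ΔT = 7.82 × 2.861 = 22.4 °C.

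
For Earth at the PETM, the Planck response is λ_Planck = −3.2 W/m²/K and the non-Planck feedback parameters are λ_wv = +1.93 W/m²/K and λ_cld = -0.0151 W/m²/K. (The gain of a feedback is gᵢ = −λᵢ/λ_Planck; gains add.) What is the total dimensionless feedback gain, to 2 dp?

0.60

Convert to gains: g_wv = 1.93/3.2 = 0.6031; g_cld = -0.0151/3.2 = -0.004719.
Total gain g = 0.598381.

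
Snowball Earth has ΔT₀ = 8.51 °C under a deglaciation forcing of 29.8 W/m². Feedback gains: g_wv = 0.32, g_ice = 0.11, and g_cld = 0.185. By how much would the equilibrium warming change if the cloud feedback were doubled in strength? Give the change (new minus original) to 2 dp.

Original: g = 0.615, ΔT = 8.51/(1−0.615) = 22.1039 °C.
With doubled cloud: g' = 0.8, ΔT' = 8.51/(1−0.8) = 42.5500 °C.
Change = 42.5500 − 22.1039 = 20.45 °C.

20.45 °C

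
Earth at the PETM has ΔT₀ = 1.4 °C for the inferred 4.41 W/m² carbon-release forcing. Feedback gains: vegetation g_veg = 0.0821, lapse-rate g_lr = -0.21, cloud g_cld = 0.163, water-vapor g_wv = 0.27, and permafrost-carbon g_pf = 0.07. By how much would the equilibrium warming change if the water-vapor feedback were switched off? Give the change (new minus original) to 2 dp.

Original: g = 0.3751, ΔT = 1.4/(1−0.3751) = 2.2404 °C.
Without water-vapor: g' = 0.1051, ΔT' = 1.4/(1−0.1051) = 1.5644 °C.
Change = 1.5644 − 2.2404 = -0.68 °C.

-0.68 °C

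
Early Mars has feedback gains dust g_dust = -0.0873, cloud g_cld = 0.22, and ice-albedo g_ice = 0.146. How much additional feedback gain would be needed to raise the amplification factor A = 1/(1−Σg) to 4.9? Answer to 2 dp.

0.52

Current total gain = 0.2787.
Target gain for A = 4.9: g* = 1 − 1/4.9 = 0.7959.
Additional gain needed = 0.7959 − 0.2787 = 0.52.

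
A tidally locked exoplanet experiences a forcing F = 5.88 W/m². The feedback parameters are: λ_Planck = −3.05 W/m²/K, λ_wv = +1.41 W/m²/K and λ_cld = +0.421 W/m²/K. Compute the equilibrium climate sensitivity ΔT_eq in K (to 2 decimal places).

Net feedback parameter λ = (−3.05) + (+1.41) + (+0.421) = -1.219 W/m²/K.
ΔT = −F/λ = −5.88/(-1.219) = 4.82 K.

4.82 K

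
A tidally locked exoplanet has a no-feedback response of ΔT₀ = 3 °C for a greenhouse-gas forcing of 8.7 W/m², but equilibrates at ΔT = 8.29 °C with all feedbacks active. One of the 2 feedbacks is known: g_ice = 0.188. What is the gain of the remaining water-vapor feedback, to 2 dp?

0.45

Amplification A = ΔT/ΔT₀ = 8.29/3 = 2.763.
Total gain g = 1 − 1/A = 1 − 1/2.763 = 0.6381.
The known gain is 0.188.
g_wv = 0.6381 − 0.188 = 0.45.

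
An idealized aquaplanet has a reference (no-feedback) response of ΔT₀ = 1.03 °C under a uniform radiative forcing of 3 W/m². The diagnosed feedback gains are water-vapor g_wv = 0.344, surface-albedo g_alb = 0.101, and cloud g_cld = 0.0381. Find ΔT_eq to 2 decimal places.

1.99 °C

Total gain g = 0.344 + 0.101 + 0.0381 = 0.4831.
Amplification A = 1/(1 − 0.4831) = 1.935.
ΔT = 1.03 × 1.935 = 1.99 °C.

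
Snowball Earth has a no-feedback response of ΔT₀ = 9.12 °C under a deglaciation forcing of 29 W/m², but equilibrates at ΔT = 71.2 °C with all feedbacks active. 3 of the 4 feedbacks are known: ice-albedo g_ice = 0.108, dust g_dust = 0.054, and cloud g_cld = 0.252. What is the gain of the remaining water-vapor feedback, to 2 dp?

0.46

Amplification A = ΔT/ΔT₀ = 71.2/9.12 = 7.807.
Total gain g = 1 − 1/A = 1 − 1/7.807 = 0.8719.
Known gains sum to 0.108 + 0.054 + 0.252 = 0.414.
g_wv = 0.8719 − 0.414 = 0.46.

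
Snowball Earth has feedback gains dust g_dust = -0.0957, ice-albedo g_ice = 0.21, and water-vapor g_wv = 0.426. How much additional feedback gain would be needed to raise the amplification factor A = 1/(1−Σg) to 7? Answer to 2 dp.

0.32

Current total gain = 0.5403.
Target gain for A = 7: g* = 1 − 1/7 = 0.8571.
Additional gain needed = 0.8571 − 0.5403 = 0.32.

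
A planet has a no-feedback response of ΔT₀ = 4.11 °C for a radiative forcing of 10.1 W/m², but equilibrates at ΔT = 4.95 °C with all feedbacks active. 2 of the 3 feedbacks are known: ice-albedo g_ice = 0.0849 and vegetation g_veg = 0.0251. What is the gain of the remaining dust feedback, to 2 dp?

Amplification A = ΔT/ΔT₀ = 4.95/4.11 = 1.204.
Total gain g = 1 − 1/A = 1 − 1/1.204 = 0.1694.
Known gains sum to 0.0849 + 0.0251 = 0.11.
g_dust = 0.1694 − 0.11 = 0.06.

0.06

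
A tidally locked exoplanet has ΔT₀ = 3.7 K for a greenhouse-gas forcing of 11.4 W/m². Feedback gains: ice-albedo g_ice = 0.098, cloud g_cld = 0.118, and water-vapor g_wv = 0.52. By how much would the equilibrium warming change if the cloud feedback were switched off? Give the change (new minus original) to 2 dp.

Original: g = 0.736, ΔT = 3.7/(1−0.736) = 14.0152 K.
Without cloud: g' = 0.618, ΔT' = 3.7/(1−0.618) = 9.6859 K.
Change = 9.6859 − 14.0152 = -4.33 K.

-4.33 K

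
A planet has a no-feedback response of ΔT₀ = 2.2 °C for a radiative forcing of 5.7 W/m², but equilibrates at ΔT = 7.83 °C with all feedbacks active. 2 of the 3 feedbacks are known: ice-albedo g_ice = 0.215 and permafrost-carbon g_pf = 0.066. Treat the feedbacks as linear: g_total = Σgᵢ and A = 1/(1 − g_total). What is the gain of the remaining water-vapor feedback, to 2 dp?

Amplification A = ΔT/ΔT₀ = 7.83/2.2 = 3.559.
Total gain g = 1 − 1/A = 1 − 1/3.559 = 0.719.
Known gains sum to 0.215 + 0.066 = 0.281.
g_wv = 0.719 − 0.281 = 0.44.

0.44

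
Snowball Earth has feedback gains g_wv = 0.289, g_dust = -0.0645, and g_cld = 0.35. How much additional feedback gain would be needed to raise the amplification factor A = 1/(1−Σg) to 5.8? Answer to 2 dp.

0.25

Current total gain = 0.5745.
Target gain for A = 5.8: g* = 1 − 1/5.8 = 0.8276.
Additional gain needed = 0.8276 − 0.5745 = 0.25.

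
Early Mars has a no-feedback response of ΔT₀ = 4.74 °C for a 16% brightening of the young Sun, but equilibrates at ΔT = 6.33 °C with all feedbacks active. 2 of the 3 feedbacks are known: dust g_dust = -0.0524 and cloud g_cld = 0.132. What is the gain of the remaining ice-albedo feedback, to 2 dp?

Amplification A = ΔT/ΔT₀ = 6.33/4.74 = 1.335.
Total gain g = 1 − 1/A = 1 − 1/1.335 = 0.2509.
Known gains sum to -0.0524 + 0.132 = 0.0796.
g_ice = 0.2509 − 0.0796 = 0.17.

0.17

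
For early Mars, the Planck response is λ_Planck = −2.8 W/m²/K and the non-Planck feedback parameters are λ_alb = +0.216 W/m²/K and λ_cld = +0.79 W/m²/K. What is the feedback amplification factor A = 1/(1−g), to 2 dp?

1.56

Convert to gains: g_alb = 0.216/2.8 = 0.07714; g_cld = 0.79/2.8 = 0.2821.
Total gain g = 0.35924.
A = 1/(1 − 0.35924) = 1.56.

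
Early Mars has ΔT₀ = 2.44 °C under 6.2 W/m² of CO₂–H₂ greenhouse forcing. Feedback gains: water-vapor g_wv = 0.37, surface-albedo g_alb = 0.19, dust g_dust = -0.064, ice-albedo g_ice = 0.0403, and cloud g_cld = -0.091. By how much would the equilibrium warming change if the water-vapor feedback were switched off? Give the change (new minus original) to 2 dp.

Original: g = 0.4453, ΔT = 2.44/(1−0.4453) = 4.3988 °C.
Without water-vapor: g' = 0.0753, ΔT' = 2.44/(1−0.0753) = 2.6387 °C.
Change = 2.6387 − 4.3988 = -1.76 °C.

-1.76 °C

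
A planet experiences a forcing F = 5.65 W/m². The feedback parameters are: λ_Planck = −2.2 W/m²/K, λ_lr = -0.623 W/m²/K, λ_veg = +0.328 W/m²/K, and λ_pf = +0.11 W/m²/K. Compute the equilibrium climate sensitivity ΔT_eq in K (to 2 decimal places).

2.37 K

Net feedback parameter λ = (−2.2) + (-0.623) + (+0.328) + (+0.11) = -2.385 W/m²/K.
ΔT = −F/λ = −5.65/(-2.385) = 2.37 K.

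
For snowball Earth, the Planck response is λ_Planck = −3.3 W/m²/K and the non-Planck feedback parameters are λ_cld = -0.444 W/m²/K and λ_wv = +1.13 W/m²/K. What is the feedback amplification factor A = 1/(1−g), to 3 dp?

1.262

Convert to gains: g_cld = -0.444/3.3 = -0.1345; g_wv = 1.13/3.3 = 0.3424.
Total gain g = 0.2079.
A = 1/(1 − 0.2079) = 1.262.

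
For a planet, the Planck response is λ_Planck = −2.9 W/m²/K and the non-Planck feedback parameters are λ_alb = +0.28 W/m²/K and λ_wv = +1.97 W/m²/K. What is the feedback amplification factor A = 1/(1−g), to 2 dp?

Convert to gains: g_alb = 0.28/2.9 = 0.09655; g_wv = 1.97/2.9 = 0.6793.
Total gain g = 0.77585.
A = 1/(1 − 0.77585) = 4.46.

4.46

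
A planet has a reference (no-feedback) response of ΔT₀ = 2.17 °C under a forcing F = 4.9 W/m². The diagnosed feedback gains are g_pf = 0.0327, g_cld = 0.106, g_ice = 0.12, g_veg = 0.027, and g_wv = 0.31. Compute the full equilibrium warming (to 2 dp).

5.37 °C

Total gain g = 0.0327 + 0.106 + 0.12 + 0.027 + 0.31 = 0.5957.
Amplification A = 1/(1 − 0.5957) = 2.473.
ΔT = 2.17 × 2.473 = 5.37 °C.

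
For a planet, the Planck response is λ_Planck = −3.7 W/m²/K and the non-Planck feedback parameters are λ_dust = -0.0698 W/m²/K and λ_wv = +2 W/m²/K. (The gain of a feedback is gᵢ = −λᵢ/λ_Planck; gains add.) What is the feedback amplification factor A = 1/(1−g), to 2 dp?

Convert to gains: g_dust = -0.0698/3.7 = -0.01886; g_wv = 2/3.7 = 0.5405.
Total gain g = 0.52164.
A = 1/(1 − 0.52164) = 2.09.

2.09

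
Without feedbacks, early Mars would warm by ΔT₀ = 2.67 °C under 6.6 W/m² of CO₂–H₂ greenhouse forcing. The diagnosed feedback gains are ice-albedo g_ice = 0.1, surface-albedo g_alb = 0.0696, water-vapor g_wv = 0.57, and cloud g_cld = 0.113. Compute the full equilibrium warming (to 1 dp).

Total gain g = 0.1 + 0.0696 + 0.57 + 0.113 = 0.8526.
Amplification A = 1/(1 − 0.8526) = 6.784.
ΔT = 2.67 × 6.784 = 18.1 °C.

18.1 °C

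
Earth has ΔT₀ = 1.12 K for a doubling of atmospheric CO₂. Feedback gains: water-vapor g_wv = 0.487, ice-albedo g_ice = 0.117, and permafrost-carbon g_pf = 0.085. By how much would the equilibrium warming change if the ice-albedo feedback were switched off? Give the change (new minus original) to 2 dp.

-0.98 K

Original: g = 0.689, ΔT = 1.12/(1−0.689) = 3.6013 K.
Without ice-albedo: g' = 0.572, ΔT' = 1.12/(1−0.572) = 2.6168 K.
Change = 2.6168 − 3.6013 = -0.98 K.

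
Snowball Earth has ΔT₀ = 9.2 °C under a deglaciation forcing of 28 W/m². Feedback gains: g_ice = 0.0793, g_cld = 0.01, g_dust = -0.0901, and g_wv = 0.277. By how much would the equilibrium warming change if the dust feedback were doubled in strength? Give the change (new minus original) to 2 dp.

-1.41 °C

Original: g = 0.2762, ΔT = 9.2/(1−0.2762) = 12.7107 °C.
With doubled dust: g' = 0.1861, ΔT' = 9.2/(1−0.1861) = 11.3036 °C.
Change = 11.3036 − 12.7107 = -1.41 °C.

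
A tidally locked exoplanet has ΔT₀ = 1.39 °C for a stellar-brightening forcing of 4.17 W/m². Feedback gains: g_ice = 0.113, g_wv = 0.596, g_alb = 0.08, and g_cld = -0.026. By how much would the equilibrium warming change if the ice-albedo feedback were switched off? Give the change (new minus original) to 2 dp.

-1.89 °C

Original: g = 0.763, ΔT = 1.39/(1−0.763) = 5.8650 °C.
Without ice-albedo: g' = 0.65, ΔT' = 1.39/(1−0.65) = 3.9714 °C.
Change = 3.9714 − 5.8650 = -1.89 °C.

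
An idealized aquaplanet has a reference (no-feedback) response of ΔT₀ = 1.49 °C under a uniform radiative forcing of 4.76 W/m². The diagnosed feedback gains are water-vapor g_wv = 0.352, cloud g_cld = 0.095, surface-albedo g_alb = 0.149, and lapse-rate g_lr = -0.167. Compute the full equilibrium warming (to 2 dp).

Total gain g = 0.352 + 0.095 + 0.149 − 0.167 = 0.429.
Amplification A = 1/(1 − 0.429) = 1.751.
ΔT = 1.49 × 1.751 = 2.61 °C.

2.61 °C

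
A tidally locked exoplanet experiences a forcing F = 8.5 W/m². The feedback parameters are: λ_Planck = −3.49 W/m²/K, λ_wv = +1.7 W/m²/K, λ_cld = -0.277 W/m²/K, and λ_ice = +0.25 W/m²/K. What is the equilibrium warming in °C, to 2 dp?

Net feedback parameter λ = (−3.49) + (+1.7) + (-0.277) + (+0.25) = -1.817 W/m²/K.
ΔT = −F/λ = −8.5/(-1.817) = 4.68 °C.

4.68 °C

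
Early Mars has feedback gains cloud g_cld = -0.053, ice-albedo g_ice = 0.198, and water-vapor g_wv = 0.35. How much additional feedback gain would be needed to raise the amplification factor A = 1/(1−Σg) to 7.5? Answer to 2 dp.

Current total gain = 0.495.
Target gain for A = 7.5: g* = 1 − 1/7.5 = 0.8667.
Additional gain needed = 0.8667 − 0.495 = 0.37.

0.37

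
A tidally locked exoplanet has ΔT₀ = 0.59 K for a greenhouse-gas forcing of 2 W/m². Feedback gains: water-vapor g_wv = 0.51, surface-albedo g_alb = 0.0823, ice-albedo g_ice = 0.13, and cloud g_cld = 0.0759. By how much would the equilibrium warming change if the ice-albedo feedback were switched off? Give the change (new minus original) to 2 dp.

-1.15 K

Original: g = 0.7982, ΔT = 0.59/(1−0.7982) = 2.9237 K.
Without ice-albedo: g' = 0.6682, ΔT' = 0.59/(1−0.6682) = 1.7782 K.
Change = 1.7782 − 2.9237 = -1.15 K.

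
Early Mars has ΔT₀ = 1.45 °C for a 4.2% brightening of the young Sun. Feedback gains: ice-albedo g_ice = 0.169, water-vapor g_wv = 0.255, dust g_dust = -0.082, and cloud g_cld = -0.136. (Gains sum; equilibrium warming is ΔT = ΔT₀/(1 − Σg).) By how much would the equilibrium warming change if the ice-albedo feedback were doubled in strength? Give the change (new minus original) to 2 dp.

Original: g = 0.206, ΔT = 1.45/(1−0.206) = 1.8262 °C.
With doubled ice-albedo: g' = 0.375, ΔT' = 1.45/(1−0.375) = 2.3200 °C.
Change = 2.3200 − 1.8262 = 0.49 °C.

0.49 °C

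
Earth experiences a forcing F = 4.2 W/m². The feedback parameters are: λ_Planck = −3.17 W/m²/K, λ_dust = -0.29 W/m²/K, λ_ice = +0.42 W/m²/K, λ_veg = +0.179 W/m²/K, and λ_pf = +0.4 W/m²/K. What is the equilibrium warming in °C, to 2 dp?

1.71 °C

Net feedback parameter λ = (−3.17) + (-0.29) + (+0.42) + (+0.179) + (+0.4) = -2.461 W/m²/K.
ΔT = −F/λ = −4.2/(-2.461) = 1.71 °C.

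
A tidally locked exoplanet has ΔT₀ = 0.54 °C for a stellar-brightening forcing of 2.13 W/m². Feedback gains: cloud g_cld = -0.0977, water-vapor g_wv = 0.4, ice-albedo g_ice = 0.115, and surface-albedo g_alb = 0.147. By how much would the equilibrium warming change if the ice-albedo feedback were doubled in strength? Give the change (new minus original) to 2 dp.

Original: g = 0.5643, ΔT = 0.54/(1−0.5643) = 1.2394 °C.
With doubled ice-albedo: g' = 0.6793, ΔT' = 0.54/(1−0.6793) = 1.6838 °C.
Change = 1.6838 − 1.2394 = 0.44 °C.

0.44 °C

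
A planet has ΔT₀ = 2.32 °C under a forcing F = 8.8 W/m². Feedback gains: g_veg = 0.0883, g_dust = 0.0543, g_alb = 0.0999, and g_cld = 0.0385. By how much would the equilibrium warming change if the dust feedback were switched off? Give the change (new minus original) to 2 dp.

Original: g = 0.281, ΔT = 2.32/(1−0.281) = 3.2267 °C.
Without dust: g' = 0.2267, ΔT' = 2.32/(1−0.2267) = 3.0001 °C.
Change = 3.0001 − 3.2267 = -0.23 °C.

-0.23 °C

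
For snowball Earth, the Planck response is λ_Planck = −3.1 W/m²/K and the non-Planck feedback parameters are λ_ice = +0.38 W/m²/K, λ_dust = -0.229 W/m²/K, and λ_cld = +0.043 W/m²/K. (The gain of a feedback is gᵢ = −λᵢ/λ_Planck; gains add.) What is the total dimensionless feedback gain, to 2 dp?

0.06

Convert to gains: g_ice = 0.38/3.1 = 0.1226; g_dust = -0.229/3.1 = -0.07387; g_cld = 0.043/3.1 = 0.01387.
Total gain g = 0.0626.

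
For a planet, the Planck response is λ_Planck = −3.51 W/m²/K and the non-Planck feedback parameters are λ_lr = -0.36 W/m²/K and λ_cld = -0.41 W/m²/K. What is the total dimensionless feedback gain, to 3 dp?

-0.219

Convert to gains: g_lr = -0.36/3.51 = -0.1026; g_cld = -0.41/3.51 = -0.1168.
Total gain g = -0.2194.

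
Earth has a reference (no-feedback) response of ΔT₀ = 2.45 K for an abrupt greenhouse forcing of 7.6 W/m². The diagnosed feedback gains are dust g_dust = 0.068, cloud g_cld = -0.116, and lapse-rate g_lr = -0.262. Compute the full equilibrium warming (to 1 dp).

1.9 K

Total gain g = 0.068 − 0.116 − 0.262 = -0.31.
Amplification A = 1/(1 + 0.31) = 0.7634.
ΔT = 2.45 × 0.7634 = 1.9 K.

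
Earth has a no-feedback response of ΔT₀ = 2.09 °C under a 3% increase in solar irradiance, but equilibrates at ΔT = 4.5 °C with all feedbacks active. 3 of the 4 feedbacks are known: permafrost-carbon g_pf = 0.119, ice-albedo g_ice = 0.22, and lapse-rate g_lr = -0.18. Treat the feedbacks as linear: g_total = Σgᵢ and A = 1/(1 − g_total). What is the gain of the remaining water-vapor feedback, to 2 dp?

Amplification A = ΔT/ΔT₀ = 4.5/2.09 = 2.153.
Total gain g = 1 − 1/A = 1 − 1/2.153 = 0.5355.
Known gains sum to 0.119 + 0.22 − 0.18 = 0.159.
g_wv = 0.5355 − 0.159 = 0.38.

0.38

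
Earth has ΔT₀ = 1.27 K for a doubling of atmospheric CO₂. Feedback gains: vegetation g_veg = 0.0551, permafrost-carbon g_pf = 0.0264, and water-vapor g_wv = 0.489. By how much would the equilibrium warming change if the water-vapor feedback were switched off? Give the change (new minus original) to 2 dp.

-1.57 K

Original: g = 0.5705, ΔT = 1.27/(1−0.5705) = 2.9569 K.
Without water-vapor: g' = 0.0815, ΔT' = 1.27/(1−0.0815) = 1.3827 K.
Change = 1.3827 − 2.9569 = -1.57 K.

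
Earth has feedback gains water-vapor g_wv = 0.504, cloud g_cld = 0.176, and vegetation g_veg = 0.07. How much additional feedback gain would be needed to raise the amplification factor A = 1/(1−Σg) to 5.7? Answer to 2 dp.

Current total gain = 0.75.
Target gain for A = 5.7: g* = 1 − 1/5.7 = 0.8246.
Additional gain needed = 0.8246 − 0.75 = 0.07.

0.07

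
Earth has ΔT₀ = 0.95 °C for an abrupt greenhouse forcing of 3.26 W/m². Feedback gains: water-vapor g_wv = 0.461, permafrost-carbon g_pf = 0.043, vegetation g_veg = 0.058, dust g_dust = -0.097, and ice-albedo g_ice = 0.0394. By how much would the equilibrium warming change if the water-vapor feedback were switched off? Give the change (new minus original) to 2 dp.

-0.92 °C

Original: g = 0.5044, ΔT = 0.95/(1−0.5044) = 1.9169 °C.
Without water-vapor: g' = 0.0434, ΔT' = 0.95/(1−0.0434) = 0.9931 °C.
Change = 0.9931 − 1.9169 = -0.92 °C.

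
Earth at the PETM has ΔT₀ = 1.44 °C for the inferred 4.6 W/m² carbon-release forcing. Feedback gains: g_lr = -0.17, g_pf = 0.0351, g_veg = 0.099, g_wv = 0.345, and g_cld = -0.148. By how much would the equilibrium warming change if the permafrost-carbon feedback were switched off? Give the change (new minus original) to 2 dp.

Original: g = 0.1611, ΔT = 1.44/(1−0.1611) = 1.7165 °C.
Without permafrost-carbon: g' = 0.126, ΔT' = 1.44/(1−0.126) = 1.6476 °C.
Change = 1.6476 − 1.7165 = -0.07 °C.

-0.07 °C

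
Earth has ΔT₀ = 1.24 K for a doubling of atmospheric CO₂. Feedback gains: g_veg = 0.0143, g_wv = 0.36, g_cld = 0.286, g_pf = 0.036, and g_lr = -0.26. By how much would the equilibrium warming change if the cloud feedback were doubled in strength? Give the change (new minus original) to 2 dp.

Original: g = 0.4363, ΔT = 1.24/(1−0.4363) = 2.1998 K.
With doubled cloud: g' = 0.7223, ΔT' = 1.24/(1−0.7223) = 4.4653 K.
Change = 4.4653 − 2.1998 = 2.27 K.

2.27 K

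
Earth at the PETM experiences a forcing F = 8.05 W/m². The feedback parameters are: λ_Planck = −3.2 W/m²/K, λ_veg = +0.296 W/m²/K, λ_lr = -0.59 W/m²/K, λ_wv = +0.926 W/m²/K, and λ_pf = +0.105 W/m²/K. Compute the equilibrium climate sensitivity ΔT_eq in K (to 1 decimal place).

3.3 K

Net feedback parameter λ = (−3.2) + (+0.296) + (-0.59) + (+0.926) + (+0.105) = -2.463 W/m²/K.
ΔT = −F/λ = −8.05/(-2.463) = 3.3 K.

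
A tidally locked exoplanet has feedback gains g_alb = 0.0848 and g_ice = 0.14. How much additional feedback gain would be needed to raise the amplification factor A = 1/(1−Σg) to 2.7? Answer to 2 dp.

Current total gain = 0.2248.
Target gain for A = 2.7: g* = 1 − 1/2.7 = 0.6296.
Additional gain needed = 0.6296 − 0.2248 = 0.40.

0.40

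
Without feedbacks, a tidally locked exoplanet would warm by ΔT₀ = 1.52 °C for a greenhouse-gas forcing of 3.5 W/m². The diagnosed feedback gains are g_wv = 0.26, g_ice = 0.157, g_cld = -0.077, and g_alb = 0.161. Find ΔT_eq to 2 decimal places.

Total gain g = 0.26 + 0.157 − 0.077 + 0.161 = 0.501.
Amplification A = 1/(1 − 0.501) = 2.004.
ΔT = 1.52 × 2.004 = 3.05 °C.

3.05 °C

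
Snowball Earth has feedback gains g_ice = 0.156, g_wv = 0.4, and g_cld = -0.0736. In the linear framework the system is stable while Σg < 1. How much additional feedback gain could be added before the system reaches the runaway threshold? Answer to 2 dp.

0.52

Current total gain = 0.156 + 0.4 − 0.0736 = 0.4824.
Margin to runaway = 1 − 0.4824 = 0.52.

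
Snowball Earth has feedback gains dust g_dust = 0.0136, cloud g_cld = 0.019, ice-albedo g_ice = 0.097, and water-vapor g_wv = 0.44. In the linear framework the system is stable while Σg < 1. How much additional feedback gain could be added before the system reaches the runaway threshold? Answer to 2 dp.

0.43

Current total gain = 0.0136 + 0.019 + 0.097 + 0.44 = 0.5696.
Margin to runaway = 1 − 0.5696 = 0.43.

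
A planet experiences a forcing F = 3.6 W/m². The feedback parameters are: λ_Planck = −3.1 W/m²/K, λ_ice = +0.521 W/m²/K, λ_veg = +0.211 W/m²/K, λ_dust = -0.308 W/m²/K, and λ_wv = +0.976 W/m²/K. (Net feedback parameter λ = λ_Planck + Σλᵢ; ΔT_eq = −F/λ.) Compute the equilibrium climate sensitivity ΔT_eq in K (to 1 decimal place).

2.1 K

Net feedback parameter λ = (−3.1) + (+0.521) + (+0.211) + (-0.308) + (+0.976) = -1.7 W/m²/K.
ΔT = −F/λ = −3.6/(-1.7) = 2.1 K.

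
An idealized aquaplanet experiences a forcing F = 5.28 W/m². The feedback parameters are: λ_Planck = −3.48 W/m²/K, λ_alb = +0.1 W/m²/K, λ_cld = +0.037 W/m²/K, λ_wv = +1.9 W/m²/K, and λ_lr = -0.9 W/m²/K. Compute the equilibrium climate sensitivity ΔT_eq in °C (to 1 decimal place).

Net feedback parameter λ = (−3.48) + (+0.1) + (+0.037) + (+1.9) + (-0.9) = -2.343 W/m²/K.
ΔT = −F/λ = −5.28/(-2.343) = 2.3 °C.

2.3 °C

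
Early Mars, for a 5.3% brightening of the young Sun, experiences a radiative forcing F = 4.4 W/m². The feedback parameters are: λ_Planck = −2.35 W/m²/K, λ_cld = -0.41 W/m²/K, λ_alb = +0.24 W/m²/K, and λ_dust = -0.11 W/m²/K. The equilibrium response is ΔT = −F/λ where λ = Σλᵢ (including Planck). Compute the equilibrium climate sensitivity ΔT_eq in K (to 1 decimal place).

1.7 K

Net feedback parameter λ = (−2.35) + (-0.41) + (+0.24) + (-0.11) = -2.63 W/m²/K.
ΔT = −F/λ = −4.4/(-2.63) = 1.7 K.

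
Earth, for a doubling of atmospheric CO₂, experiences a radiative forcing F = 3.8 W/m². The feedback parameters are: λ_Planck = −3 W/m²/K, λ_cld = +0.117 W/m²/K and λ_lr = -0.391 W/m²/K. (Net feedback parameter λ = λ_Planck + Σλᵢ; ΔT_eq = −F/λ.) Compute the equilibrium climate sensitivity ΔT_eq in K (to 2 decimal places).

1.16 K

Net feedback parameter λ = (−3) + (+0.117) + (-0.391) = -3.274 W/m²/K.
ΔT = −F/λ = −3.8/(-3.274) = 1.16 K.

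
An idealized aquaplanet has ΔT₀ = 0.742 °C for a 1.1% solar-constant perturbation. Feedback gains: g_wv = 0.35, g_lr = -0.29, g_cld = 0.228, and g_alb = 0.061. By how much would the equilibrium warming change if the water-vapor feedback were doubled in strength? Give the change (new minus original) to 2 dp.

1.33 °C

Original: g = 0.349, ΔT = 0.742/(1−0.349) = 1.1398 °C.
With doubled water-vapor: g' = 0.699, ΔT' = 0.742/(1−0.699) = 2.4651 °C.
Change = 2.4651 − 1.1398 = 1.33 °C.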